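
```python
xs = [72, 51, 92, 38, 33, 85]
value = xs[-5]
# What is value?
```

xs has length 6. Negative index -5 maps to positive index 6 + (-5) = 1. xs[1] = 51.

51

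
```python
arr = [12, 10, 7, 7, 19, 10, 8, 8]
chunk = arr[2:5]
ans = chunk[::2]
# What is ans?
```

arr has length 8. The slice arr[2:5] selects indices [2, 3, 4] (2->7, 3->7, 4->19), giving [7, 7, 19]. So chunk = [7, 7, 19]. chunk has length 3. The slice chunk[::2] selects indices [0, 2] (0->7, 2->19), giving [7, 19].

[7, 19]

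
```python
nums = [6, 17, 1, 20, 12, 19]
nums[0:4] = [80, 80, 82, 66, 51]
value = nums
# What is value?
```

nums starts as [6, 17, 1, 20, 12, 19] (length 6). The slice nums[0:4] covers indices [0, 1, 2, 3] with values [6, 17, 1, 20]. Replacing that slice with [80, 80, 82, 66, 51] (different length) produces [80, 80, 82, 66, 51, 12, 19].

[80, 80, 82, 66, 51, 12, 19]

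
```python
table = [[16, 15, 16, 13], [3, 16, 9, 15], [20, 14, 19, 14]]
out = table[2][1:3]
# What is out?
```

table[2] = [20, 14, 19, 14]. table[2] has length 4. The slice table[2][1:3] selects indices [1, 2] (1->14, 2->19), giving [14, 19].

[14, 19]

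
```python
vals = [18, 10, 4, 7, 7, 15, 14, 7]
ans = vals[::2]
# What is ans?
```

vals has length 8. The slice vals[::2] selects indices [0, 2, 4, 6] (0->18, 2->4, 4->7, 6->14), giving [18, 4, 7, 14].

[18, 4, 7, 14]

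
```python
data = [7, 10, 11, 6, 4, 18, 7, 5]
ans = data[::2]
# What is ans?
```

data has length 8. The slice data[::2] selects indices [0, 2, 4, 6] (0->7, 2->11, 4->4, 6->7), giving [7, 11, 4, 7].

[7, 11, 4, 7]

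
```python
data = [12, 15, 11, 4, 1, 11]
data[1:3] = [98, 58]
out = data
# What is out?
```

data starts as [12, 15, 11, 4, 1, 11] (length 6). The slice data[1:3] covers indices [1, 2] with values [15, 11]. Replacing that slice with [98, 58] (same length) produces [12, 98, 58, 4, 1, 11].

[12, 98, 58, 4, 1, 11]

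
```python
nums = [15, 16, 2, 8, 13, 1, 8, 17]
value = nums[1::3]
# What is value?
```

nums has length 8. The slice nums[1::3] selects indices [1, 4, 7] (1->16, 4->13, 7->17), giving [16, 13, 17].

[16, 13, 17]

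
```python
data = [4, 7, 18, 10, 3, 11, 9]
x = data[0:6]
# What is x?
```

data has length 7. The slice data[0:6] selects indices [0, 1, 2, 3, 4, 5] (0->4, 1->7, 2->18, 3->10, 4->3, 5->11), giving [4, 7, 18, 10, 3, 11].

[4, 7, 18, 10, 3, 11]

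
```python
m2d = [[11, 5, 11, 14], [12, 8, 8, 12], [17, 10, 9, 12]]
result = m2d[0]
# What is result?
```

m2d has 3 rows. Row 0 is [11, 5, 11, 14].

[11, 5, 11, 14]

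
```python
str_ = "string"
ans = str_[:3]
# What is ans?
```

str_ has length 6. The slice str_[:3] selects indices [0, 1, 2] (0->'s', 1->'t', 2->'r'), giving 'str'.

'str'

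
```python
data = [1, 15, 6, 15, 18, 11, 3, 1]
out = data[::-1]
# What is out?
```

data has length 8. The slice data[::-1] selects indices [7, 6, 5, 4, 3, 2, 1, 0] (7->1, 6->3, 5->11, 4->18, 3->15, 2->6, 1->15, 0->1), giving [1, 3, 11, 18, 15, 6, 15, 1].

[1, 3, 11, 18, 15, 6, 15, 1]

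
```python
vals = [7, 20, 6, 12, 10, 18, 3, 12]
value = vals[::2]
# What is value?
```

vals has length 8. The slice vals[::2] selects indices [0, 2, 4, 6] (0->7, 2->6, 4->10, 6->3), giving [7, 6, 10, 3].

[7, 6, 10, 3]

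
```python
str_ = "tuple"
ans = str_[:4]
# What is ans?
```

str_ has length 5. The slice str_[:4] selects indices [0, 1, 2, 3] (0->'t', 1->'u', 2->'p', 3->'l'), giving 'tupl'.

'tupl'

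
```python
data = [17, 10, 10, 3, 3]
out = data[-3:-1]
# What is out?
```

data has length 5. The slice data[-3:-1] selects indices [2, 3] (2->10, 3->3), giving [10, 3].

[10, 3]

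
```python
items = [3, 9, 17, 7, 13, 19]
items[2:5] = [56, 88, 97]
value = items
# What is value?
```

items starts as [3, 9, 17, 7, 13, 19] (length 6). The slice items[2:5] covers indices [2, 3, 4] with values [17, 7, 13]. Replacing that slice with [56, 88, 97] (same length) produces [3, 9, 56, 88, 97, 19].

[3, 9, 56, 88, 97, 19]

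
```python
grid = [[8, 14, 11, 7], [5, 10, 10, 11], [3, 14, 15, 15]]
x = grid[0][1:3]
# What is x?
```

grid[0] = [8, 14, 11, 7]. grid[0] has length 4. The slice grid[0][1:3] selects indices [1, 2] (1->14, 2->11), giving [14, 11].

[14, 11]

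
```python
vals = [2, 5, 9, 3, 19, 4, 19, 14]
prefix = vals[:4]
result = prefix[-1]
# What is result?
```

vals has length 8. The slice vals[:4] selects indices [0, 1, 2, 3] (0->2, 1->5, 2->9, 3->3), giving [2, 5, 9, 3]. So prefix = [2, 5, 9, 3]. Then prefix[-1] = 3.

3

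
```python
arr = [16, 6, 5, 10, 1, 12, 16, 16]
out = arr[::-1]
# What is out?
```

arr has length 8. The slice arr[::-1] selects indices [7, 6, 5, 4, 3, 2, 1, 0] (7->16, 6->16, 5->12, 4->1, 3->10, 2->5, 1->6, 0->16), giving [16, 16, 12, 1, 10, 5, 6, 16].

[16, 16, 12, 1, 10, 5, 6, 16]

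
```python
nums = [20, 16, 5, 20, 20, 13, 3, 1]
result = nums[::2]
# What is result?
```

nums has length 8. The slice nums[::2] selects indices [0, 2, 4, 6] (0->20, 2->5, 4->20, 6->3), giving [20, 5, 20, 3].

[20, 5, 20, 3]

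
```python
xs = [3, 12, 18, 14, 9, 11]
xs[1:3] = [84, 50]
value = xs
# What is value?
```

xs starts as [3, 12, 18, 14, 9, 11] (length 6). The slice xs[1:3] covers indices [1, 2] with values [12, 18]. Replacing that slice with [84, 50] (same length) produces [3, 84, 50, 14, 9, 11].

[3, 84, 50, 14, 9, 11]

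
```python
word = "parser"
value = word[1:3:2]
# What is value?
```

word has length 6. The slice word[1:3:2] selects indices [1] (1->'a'), giving 'a'.

'a'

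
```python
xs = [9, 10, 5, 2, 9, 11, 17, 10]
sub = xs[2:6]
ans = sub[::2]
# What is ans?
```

xs has length 8. The slice xs[2:6] selects indices [2, 3, 4, 5] (2->5, 3->2, 4->9, 5->11), giving [5, 2, 9, 11]. So sub = [5, 2, 9, 11]. sub has length 4. The slice sub[::2] selects indices [0, 2] (0->5, 2->9), giving [5, 9].

[5, 9]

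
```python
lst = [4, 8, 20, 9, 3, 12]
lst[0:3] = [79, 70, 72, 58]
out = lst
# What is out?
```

lst starts as [4, 8, 20, 9, 3, 12] (length 6). The slice lst[0:3] covers indices [0, 1, 2] with values [4, 8, 20]. Replacing that slice with [79, 70, 72, 58] (different length) produces [79, 70, 72, 58, 9, 3, 12].

[79, 70, 72, 58, 9, 3, 12]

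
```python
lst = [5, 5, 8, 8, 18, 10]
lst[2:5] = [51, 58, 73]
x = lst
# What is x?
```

lst starts as [5, 5, 8, 8, 18, 10] (length 6). The slice lst[2:5] covers indices [2, 3, 4] with values [8, 8, 18]. Replacing that slice with [51, 58, 73] (same length) produces [5, 5, 51, 58, 73, 10].

[5, 5, 51, 58, 73, 10]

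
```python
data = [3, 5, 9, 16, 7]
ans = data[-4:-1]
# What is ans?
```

data has length 5. The slice data[-4:-1] selects indices [1, 2, 3] (1->5, 2->9, 3->16), giving [5, 9, 16].

[5, 9, 16]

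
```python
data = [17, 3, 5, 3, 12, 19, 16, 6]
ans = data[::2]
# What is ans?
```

data has length 8. The slice data[::2] selects indices [0, 2, 4, 6] (0->17, 2->5, 4->12, 6->16), giving [17, 5, 12, 16].

[17, 5, 12, 16]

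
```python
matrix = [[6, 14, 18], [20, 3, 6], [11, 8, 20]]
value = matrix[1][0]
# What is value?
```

matrix[1] = [20, 3, 6]. Taking column 0 of that row yields 20.

20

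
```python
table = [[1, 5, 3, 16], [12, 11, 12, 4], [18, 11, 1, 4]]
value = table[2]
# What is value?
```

table has 3 rows. Row 2 is [18, 11, 1, 4].

[18, 11, 1, 4]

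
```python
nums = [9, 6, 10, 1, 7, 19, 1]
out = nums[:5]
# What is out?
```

nums has length 7. The slice nums[:5] selects indices [0, 1, 2, 3, 4] (0->9, 1->6, 2->10, 3->1, 4->7), giving [9, 6, 10, 1, 7].

[9, 6, 10, 1, 7]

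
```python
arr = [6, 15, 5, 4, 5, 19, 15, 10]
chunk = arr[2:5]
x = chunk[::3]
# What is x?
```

arr has length 8. The slice arr[2:5] selects indices [2, 3, 4] (2->5, 3->4, 4->5), giving [5, 4, 5]. So chunk = [5, 4, 5]. chunk has length 3. The slice chunk[::3] selects indices [0] (0->5), giving [5].

[5]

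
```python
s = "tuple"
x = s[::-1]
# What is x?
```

s has length 5. The slice s[::-1] selects indices [4, 3, 2, 1, 0] (4->'e', 3->'l', 2->'p', 1->'u', 0->'t'), giving 'elput'.

'elput'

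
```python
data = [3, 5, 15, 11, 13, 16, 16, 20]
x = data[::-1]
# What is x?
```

data has length 8. The slice data[::-1] selects indices [7, 6, 5, 4, 3, 2, 1, 0] (7->20, 6->16, 5->16, 4->13, 3->11, 2->15, 1->5, 0->3), giving [20, 16, 16, 13, 11, 15, 5, 3].

[20, 16, 16, 13, 11, 15, 5, 3]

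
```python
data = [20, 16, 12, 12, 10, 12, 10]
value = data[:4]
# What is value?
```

data has length 7. The slice data[:4] selects indices [0, 1, 2, 3] (0->20, 1->16, 2->12, 3->12), giving [20, 16, 12, 12].

[20, 16, 12, 12]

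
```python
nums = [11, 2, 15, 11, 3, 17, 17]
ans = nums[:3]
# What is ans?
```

nums has length 7. The slice nums[:3] selects indices [0, 1, 2] (0->11, 1->2, 2->15), giving [11, 2, 15].

[11, 2, 15]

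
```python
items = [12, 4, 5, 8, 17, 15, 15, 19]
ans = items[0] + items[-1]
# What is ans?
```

items has length 8. items[0] = 12.
items has length 8. Negative index -1 maps to positive index 8 + (-1) = 7. items[7] = 19.
Sum: 12 + 19 = 31.

31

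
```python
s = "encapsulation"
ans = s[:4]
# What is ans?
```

s has length 13. The slice s[:4] selects indices [0, 1, 2, 3] (0->'e', 1->'n', 2->'c', 3->'a'), giving 'enca'.

'enca'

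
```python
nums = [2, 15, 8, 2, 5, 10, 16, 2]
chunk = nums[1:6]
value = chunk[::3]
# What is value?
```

nums has length 8. The slice nums[1:6] selects indices [1, 2, 3, 4, 5] (1->15, 2->8, 3->2, 4->5, 5->10), giving [15, 8, 2, 5, 10]. So chunk = [15, 8, 2, 5, 10]. chunk has length 5. The slice chunk[::3] selects indices [0, 3] (0->15, 3->5), giving [15, 5].

[15, 5]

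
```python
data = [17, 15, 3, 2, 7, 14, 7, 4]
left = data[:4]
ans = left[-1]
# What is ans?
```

data has length 8. The slice data[:4] selects indices [0, 1, 2, 3] (0->17, 1->15, 2->3, 3->2), giving [17, 15, 3, 2]. So left = [17, 15, 3, 2]. Then left[-1] = 2.

2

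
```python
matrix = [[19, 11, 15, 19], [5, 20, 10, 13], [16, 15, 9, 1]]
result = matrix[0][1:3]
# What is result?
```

matrix[0] = [19, 11, 15, 19]. matrix[0] has length 4. The slice matrix[0][1:3] selects indices [1, 2] (1->11, 2->15), giving [11, 15].

[11, 15]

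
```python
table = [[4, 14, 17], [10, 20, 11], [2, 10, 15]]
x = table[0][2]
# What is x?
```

table[0] = [4, 14, 17]. Taking column 2 of that row yields 17.

17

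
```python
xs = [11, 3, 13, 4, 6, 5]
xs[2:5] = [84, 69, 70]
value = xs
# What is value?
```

xs starts as [11, 3, 13, 4, 6, 5] (length 6). The slice xs[2:5] covers indices [2, 3, 4] with values [13, 4, 6]. Replacing that slice with [84, 69, 70] (same length) produces [11, 3, 84, 69, 70, 5].

[11, 3, 84, 69, 70, 5]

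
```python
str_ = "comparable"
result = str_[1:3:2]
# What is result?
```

str_ has length 10. The slice str_[1:3:2] selects indices [1] (1->'o'), giving 'o'.

'o'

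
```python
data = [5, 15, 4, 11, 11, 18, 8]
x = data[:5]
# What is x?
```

data has length 7. The slice data[:5] selects indices [0, 1, 2, 3, 4] (0->5, 1->15, 2->4, 3->11, 4->11), giving [5, 15, 4, 11, 11].

[5, 15, 4, 11, 11]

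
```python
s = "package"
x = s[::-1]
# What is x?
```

s has length 7. The slice s[::-1] selects indices [6, 5, 4, 3, 2, 1, 0] (6->'e', 5->'g', 4->'a', 3->'k', 2->'c', 1->'a', 0->'p'), giving 'egakcap'.

'egakcap'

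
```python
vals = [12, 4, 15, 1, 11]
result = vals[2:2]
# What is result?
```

vals has length 5. The slice vals[2:2] resolves to an empty index range, so the result is [].

[]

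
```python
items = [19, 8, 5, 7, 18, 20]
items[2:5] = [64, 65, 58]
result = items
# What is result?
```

items starts as [19, 8, 5, 7, 18, 20] (length 6). The slice items[2:5] covers indices [2, 3, 4] with values [5, 7, 18]. Replacing that slice with [64, 65, 58] (same length) produces [19, 8, 64, 65, 58, 20].

[19, 8, 64, 65, 58, 20]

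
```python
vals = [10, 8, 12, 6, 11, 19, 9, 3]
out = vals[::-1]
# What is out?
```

vals has length 8. The slice vals[::-1] selects indices [7, 6, 5, 4, 3, 2, 1, 0] (7->3, 6->9, 5->19, 4->11, 3->6, 2->12, 1->8, 0->10), giving [3, 9, 19, 11, 6, 12, 8, 10].

[3, 9, 19, 11, 6, 12, 8, 10]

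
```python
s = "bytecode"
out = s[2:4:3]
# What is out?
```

s has length 8. The slice s[2:4:3] selects indices [2] (2->'t'), giving 't'.

't'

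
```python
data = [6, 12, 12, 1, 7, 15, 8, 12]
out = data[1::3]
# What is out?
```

data has length 8. The slice data[1::3] selects indices [1, 4, 7] (1->12, 4->7, 7->12), giving [12, 7, 12].

[12, 7, 12]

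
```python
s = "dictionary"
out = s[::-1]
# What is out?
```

s has length 10. The slice s[::-1] selects indices [9, 8, 7, 6, 5, 4, 3, 2, 1, 0] (9->'y', 8->'r', 7->'a', 6->'n', 5->'o', 4->'i', 3->'t', 2->'c', 1->'i', 0->'d'), giving 'yranoitcid'.

'yranoitcid'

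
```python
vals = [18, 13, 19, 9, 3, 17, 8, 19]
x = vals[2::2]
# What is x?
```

vals has length 8. The slice vals[2::2] selects indices [2, 4, 6] (2->19, 4->3, 6->8), giving [19, 3, 8].

[19, 3, 8]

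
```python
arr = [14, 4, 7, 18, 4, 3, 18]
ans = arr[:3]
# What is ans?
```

arr has length 7. The slice arr[:3] selects indices [0, 1, 2] (0->14, 1->4, 2->7), giving [14, 4, 7].

[14, 4, 7]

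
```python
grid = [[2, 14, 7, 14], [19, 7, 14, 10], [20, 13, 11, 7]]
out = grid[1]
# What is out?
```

grid has 3 rows. Row 1 is [19, 7, 14, 10].

[19, 7, 14, 10]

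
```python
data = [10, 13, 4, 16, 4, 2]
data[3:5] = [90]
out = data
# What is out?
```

data starts as [10, 13, 4, 16, 4, 2] (length 6). The slice data[3:5] covers indices [3, 4] with values [16, 4]. Replacing that slice with [90] (different length) produces [10, 13, 4, 90, 2].

[10, 13, 4, 90, 2]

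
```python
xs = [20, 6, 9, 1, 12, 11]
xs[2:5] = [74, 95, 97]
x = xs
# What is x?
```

xs starts as [20, 6, 9, 1, 12, 11] (length 6). The slice xs[2:5] covers indices [2, 3, 4] with values [9, 1, 12]. Replacing that slice with [74, 95, 97] (same length) produces [20, 6, 74, 95, 97, 11].

[20, 6, 74, 95, 97, 11]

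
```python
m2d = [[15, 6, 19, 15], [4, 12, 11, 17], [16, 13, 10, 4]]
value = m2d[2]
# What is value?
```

m2d has 3 rows. Row 2 is [16, 13, 10, 4].

[16, 13, 10, 4]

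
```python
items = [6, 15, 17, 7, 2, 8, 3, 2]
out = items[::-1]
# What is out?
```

items has length 8. The slice items[::-1] selects indices [7, 6, 5, 4, 3, 2, 1, 0] (7->2, 6->3, 5->8, 4->2, 3->7, 2->17, 1->15, 0->6), giving [2, 3, 8, 2, 7, 17, 15, 6].

[2, 3, 8, 2, 7, 17, 15, 6]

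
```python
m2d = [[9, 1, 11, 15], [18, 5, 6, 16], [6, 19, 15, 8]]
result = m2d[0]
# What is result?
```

m2d has 3 rows. Row 0 is [9, 1, 11, 15].

[9, 1, 11, 15]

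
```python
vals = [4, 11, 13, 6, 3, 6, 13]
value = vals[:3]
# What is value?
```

vals has length 7. The slice vals[:3] selects indices [0, 1, 2] (0->4, 1->11, 2->13), giving [4, 11, 13].

[4, 11, 13]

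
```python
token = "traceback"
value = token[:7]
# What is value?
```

token has length 9. The slice token[:7] selects indices [0, 1, 2, 3, 4, 5, 6] (0->'t', 1->'r', 2->'a', 3->'c', 4->'e', 5->'b', 6->'a'), giving 'traceba'.

'traceba'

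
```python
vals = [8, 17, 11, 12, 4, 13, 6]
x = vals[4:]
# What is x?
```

vals has length 7. The slice vals[4:] selects indices [4, 5, 6] (4->4, 5->13, 6->6), giving [4, 13, 6].

[4, 13, 6]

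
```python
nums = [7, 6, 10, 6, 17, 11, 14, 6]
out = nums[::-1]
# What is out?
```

nums has length 8. The slice nums[::-1] selects indices [7, 6, 5, 4, 3, 2, 1, 0] (7->6, 6->14, 5->11, 4->17, 3->6, 2->10, 1->6, 0->7), giving [6, 14, 11, 17, 6, 10, 6, 7].

[6, 14, 11, 17, 6, 10, 6, 7]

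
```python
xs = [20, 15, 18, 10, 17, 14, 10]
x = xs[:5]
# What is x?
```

xs has length 7. The slice xs[:5] selects indices [0, 1, 2, 3, 4] (0->20, 1->15, 2->18, 3->10, 4->17), giving [20, 15, 18, 10, 17].

[20, 15, 18, 10, 17]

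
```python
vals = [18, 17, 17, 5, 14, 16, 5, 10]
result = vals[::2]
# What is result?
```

vals has length 8. The slice vals[::2] selects indices [0, 2, 4, 6] (0->18, 2->17, 4->14, 6->5), giving [18, 17, 14, 5].

[18, 17, 14, 5]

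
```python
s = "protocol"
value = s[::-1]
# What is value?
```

s has length 8. The slice s[::-1] selects indices [7, 6, 5, 4, 3, 2, 1, 0] (7->'l', 6->'o', 5->'c', 4->'o', 3->'t', 2->'o', 1->'r', 0->'p'), giving 'locotorp'.

'locotorp'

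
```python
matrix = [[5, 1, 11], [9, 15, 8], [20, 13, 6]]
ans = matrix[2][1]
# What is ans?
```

matrix[2] = [20, 13, 6]. Taking column 1 of that row yields 13.

13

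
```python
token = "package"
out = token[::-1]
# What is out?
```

token has length 7. The slice token[::-1] selects indices [6, 5, 4, 3, 2, 1, 0] (6->'e', 5->'g', 4->'a', 3->'k', 2->'c', 1->'a', 0->'p'), giving 'egakcap'.

'egakcap'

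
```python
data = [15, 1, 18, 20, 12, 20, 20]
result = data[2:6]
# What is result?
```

data has length 7. The slice data[2:6] selects indices [2, 3, 4, 5] (2->18, 3->20, 4->12, 5->20), giving [18, 20, 12, 20].

[18, 20, 12, 20]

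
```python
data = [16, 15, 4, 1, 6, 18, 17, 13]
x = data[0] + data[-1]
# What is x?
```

data has length 8. data[0] = 16.
data has length 8. Negative index -1 maps to positive index 8 + (-1) = 7. data[7] = 13.
Sum: 16 + 13 = 29.

29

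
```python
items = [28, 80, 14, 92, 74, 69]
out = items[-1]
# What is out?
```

items has length 6. Negative index -1 maps to positive index 6 + (-1) = 5. items[5] = 69.

69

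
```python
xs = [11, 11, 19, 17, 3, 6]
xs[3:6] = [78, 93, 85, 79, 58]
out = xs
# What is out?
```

xs starts as [11, 11, 19, 17, 3, 6] (length 6). The slice xs[3:6] covers indices [3, 4, 5] with values [17, 3, 6]. Replacing that slice with [78, 93, 85, 79, 58] (different length) produces [11, 11, 19, 78, 93, 85, 79, 58].

[11, 11, 19, 78, 93, 85, 79, 58]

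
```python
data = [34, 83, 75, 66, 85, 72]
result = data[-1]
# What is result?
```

data has length 6. Negative index -1 maps to positive index 6 + (-1) = 5. data[5] = 72.

72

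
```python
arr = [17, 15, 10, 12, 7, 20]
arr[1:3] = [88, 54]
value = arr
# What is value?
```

arr starts as [17, 15, 10, 12, 7, 20] (length 6). The slice arr[1:3] covers indices [1, 2] with values [15, 10]. Replacing that slice with [88, 54] (same length) produces [17, 88, 54, 12, 7, 20].

[17, 88, 54, 12, 7, 20]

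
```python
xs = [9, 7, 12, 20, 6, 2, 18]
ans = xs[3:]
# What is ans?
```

xs has length 7. The slice xs[3:] selects indices [3, 4, 5, 6] (3->20, 4->6, 5->2, 6->18), giving [20, 6, 2, 18].

[20, 6, 2, 18]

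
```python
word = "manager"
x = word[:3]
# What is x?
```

word has length 7. The slice word[:3] selects indices [0, 1, 2] (0->'m', 1->'a', 2->'n'), giving 'man'.

'man'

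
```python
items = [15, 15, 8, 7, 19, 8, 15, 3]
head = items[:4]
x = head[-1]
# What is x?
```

items has length 8. The slice items[:4] selects indices [0, 1, 2, 3] (0->15, 1->15, 2->8, 3->7), giving [15, 15, 8, 7]. So head = [15, 15, 8, 7]. Then head[-1] = 7.

7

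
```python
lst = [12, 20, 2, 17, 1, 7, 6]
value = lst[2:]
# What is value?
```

lst has length 7. The slice lst[2:] selects indices [2, 3, 4, 5, 6] (2->2, 3->17, 4->1, 5->7, 6->6), giving [2, 17, 1, 7, 6].

[2, 17, 1, 7, 6]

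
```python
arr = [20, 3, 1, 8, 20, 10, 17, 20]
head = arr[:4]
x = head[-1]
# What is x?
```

arr has length 8. The slice arr[:4] selects indices [0, 1, 2, 3] (0->20, 1->3, 2->1, 3->8), giving [20, 3, 1, 8]. So head = [20, 3, 1, 8]. Then head[-1] = 8.

8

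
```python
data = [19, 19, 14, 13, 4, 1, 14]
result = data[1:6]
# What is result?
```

data has length 7. The slice data[1:6] selects indices [1, 2, 3, 4, 5] (1->19, 2->14, 3->13, 4->4, 5->1), giving [19, 14, 13, 4, 1].

[19, 14, 13, 4, 1]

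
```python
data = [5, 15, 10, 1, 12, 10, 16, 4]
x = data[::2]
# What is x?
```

data has length 8. The slice data[::2] selects indices [0, 2, 4, 6] (0->5, 2->10, 4->12, 6->16), giving [5, 10, 12, 16].

[5, 10, 12, 16]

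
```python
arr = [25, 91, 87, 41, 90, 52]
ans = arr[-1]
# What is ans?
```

arr has length 6. Negative index -1 maps to positive index 6 + (-1) = 5. arr[5] = 52.

52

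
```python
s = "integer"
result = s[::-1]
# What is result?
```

s has length 7. The slice s[::-1] selects indices [6, 5, 4, 3, 2, 1, 0] (6->'r', 5->'e', 4->'g', 3->'e', 2->'t', 1->'n', 0->'i'), giving 'regetni'.

'regetni'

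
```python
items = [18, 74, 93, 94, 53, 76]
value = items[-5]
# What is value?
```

items has length 6. Negative index -5 maps to positive index 6 + (-5) = 1. items[1] = 74.

74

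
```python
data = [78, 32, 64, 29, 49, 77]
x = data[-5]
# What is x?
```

data has length 6. Negative index -5 maps to positive index 6 + (-5) = 1. data[1] = 32.

32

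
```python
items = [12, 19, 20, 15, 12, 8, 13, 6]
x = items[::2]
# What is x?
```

items has length 8. The slice items[::2] selects indices [0, 2, 4, 6] (0->12, 2->20, 4->12, 6->13), giving [12, 20, 12, 13].

[12, 20, 12, 13]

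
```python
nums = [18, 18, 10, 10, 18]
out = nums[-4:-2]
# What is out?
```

nums has length 5. The slice nums[-4:-2] selects indices [1, 2] (1->18, 2->10), giving [18, 10].

[18, 10]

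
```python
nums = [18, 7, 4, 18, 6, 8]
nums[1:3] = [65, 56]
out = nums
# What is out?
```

nums starts as [18, 7, 4, 18, 6, 8] (length 6). The slice nums[1:3] covers indices [1, 2] with values [7, 4]. Replacing that slice with [65, 56] (same length) produces [18, 65, 56, 18, 6, 8].

[18, 65, 56, 18, 6, 8]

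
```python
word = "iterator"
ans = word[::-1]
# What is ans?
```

word has length 8. The slice word[::-1] selects indices [7, 6, 5, 4, 3, 2, 1, 0] (7->'r', 6->'o', 5->'t', 4->'a', 3->'r', 2->'e', 1->'t', 0->'i'), giving 'rotareti'.

'rotareti'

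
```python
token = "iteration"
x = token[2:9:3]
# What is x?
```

token has length 9. The slice token[2:9:3] selects indices [2, 5, 8] (2->'e', 5->'t', 8->'n'), giving 'etn'.

'etn'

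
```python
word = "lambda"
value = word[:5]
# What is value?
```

word has length 6. The slice word[:5] selects indices [0, 1, 2, 3, 4] (0->'l', 1->'a', 2->'m', 3->'b', 4->'d'), giving 'lambd'.

'lambd'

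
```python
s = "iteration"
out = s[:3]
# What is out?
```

s has length 9. The slice s[:3] selects indices [0, 1, 2] (0->'i', 1->'t', 2->'e'), giving 'ite'.

'ite'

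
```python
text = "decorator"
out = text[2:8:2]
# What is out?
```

text has length 9. The slice text[2:8:2] selects indices [2, 4, 6] (2->'c', 4->'r', 6->'t'), giving 'crt'.

'crt'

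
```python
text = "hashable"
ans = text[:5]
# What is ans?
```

text has length 8. The slice text[:5] selects indices [0, 1, 2, 3, 4] (0->'h', 1->'a', 2->'s', 3->'h', 4->'a'), giving 'hasha'.

'hasha'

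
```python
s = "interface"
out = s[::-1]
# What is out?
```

s has length 9. The slice s[::-1] selects indices [8, 7, 6, 5, 4, 3, 2, 1, 0] (8->'e', 7->'c', 6->'a', 5->'f', 4->'r', 3->'e', 2->'t', 1->'n', 0->'i'), giving 'ecafretni'.

'ecafretni'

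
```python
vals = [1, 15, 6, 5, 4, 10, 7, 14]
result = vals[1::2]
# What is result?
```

vals has length 8. The slice vals[1::2] selects indices [1, 3, 5, 7] (1->15, 3->5, 5->10, 7->14), giving [15, 5, 10, 14].

[15, 5, 10, 14]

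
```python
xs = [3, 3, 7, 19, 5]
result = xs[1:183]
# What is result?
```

xs has length 5. The slice xs[1:183] selects indices [1, 2, 3, 4] (1->3, 2->7, 3->19, 4->5), giving [3, 7, 19, 5].

[3, 7, 19, 5]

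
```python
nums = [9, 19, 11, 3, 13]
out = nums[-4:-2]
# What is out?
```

nums has length 5. The slice nums[-4:-2] selects indices [1, 2] (1->19, 2->11), giving [19, 11].

[19, 11]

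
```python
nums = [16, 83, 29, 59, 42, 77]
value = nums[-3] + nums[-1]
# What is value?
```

nums has length 6. Negative index -3 maps to positive index 6 + (-3) = 3. nums[3] = 59.
nums has length 6. Negative index -1 maps to positive index 6 + (-1) = 5. nums[5] = 77.
Sum: 59 + 77 = 136.

136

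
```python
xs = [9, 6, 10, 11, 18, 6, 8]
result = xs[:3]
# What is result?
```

xs has length 7. The slice xs[:3] selects indices [0, 1, 2] (0->9, 1->6, 2->10), giving [9, 6, 10].

[9, 6, 10]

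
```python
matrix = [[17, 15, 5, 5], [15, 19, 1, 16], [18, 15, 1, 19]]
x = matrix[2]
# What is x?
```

matrix has 3 rows. Row 2 is [18, 15, 1, 19].

[18, 15, 1, 19]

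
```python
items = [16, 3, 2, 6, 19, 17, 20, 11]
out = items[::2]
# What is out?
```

items has length 8. The slice items[::2] selects indices [0, 2, 4, 6] (0->16, 2->2, 4->19, 6->20), giving [16, 2, 19, 20].

[16, 2, 19, 20]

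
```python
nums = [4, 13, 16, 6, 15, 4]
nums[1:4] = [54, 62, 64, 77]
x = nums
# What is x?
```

nums starts as [4, 13, 16, 6, 15, 4] (length 6). The slice nums[1:4] covers indices [1, 2, 3] with values [13, 16, 6]. Replacing that slice with [54, 62, 64, 77] (different length) produces [4, 54, 62, 64, 77, 15, 4].

[4, 54, 62, 64, 77, 15, 4]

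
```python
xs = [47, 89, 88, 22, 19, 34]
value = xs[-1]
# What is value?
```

xs has length 6. Negative index -1 maps to positive index 6 + (-1) = 5. xs[5] = 34.

34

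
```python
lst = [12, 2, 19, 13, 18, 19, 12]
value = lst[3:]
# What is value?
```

lst has length 7. The slice lst[3:] selects indices [3, 4, 5, 6] (3->13, 4->18, 5->19, 6->12), giving [13, 18, 19, 12].

[13, 18, 19, 12]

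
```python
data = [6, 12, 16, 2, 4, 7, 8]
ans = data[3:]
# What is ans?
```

data has length 7. The slice data[3:] selects indices [3, 4, 5, 6] (3->2, 4->4, 5->7, 6->8), giving [2, 4, 7, 8].

[2, 4, 7, 8]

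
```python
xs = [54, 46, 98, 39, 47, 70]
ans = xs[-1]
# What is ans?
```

xs has length 6. Negative index -1 maps to positive index 6 + (-1) = 5. xs[5] = 70.

70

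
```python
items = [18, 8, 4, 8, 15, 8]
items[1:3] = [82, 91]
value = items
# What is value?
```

items starts as [18, 8, 4, 8, 15, 8] (length 6). The slice items[1:3] covers indices [1, 2] with values [8, 4]. Replacing that slice with [82, 91] (same length) produces [18, 82, 91, 8, 15, 8].

[18, 82, 91, 8, 15, 8]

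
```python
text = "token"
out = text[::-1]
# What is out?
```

text has length 5. The slice text[::-1] selects indices [4, 3, 2, 1, 0] (4->'n', 3->'e', 2->'k', 1->'o', 0->'t'), giving 'nekot'.

'nekot'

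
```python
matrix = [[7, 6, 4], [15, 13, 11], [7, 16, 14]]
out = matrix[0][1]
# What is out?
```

matrix[0] = [7, 6, 4]. Taking column 1 of that row yields 6.

6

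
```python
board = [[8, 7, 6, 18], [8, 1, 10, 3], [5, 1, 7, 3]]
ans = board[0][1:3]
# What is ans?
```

board[0] = [8, 7, 6, 18]. board[0] has length 4. The slice board[0][1:3] selects indices [1, 2] (1->7, 2->6), giving [7, 6].

[7, 6]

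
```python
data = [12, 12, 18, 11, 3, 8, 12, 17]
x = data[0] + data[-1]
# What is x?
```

data has length 8. data[0] = 12.
data has length 8. Negative index -1 maps to positive index 8 + (-1) = 7. data[7] = 17.
Sum: 12 + 17 = 29.

29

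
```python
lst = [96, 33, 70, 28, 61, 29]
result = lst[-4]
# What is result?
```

lst has length 6. Negative index -4 maps to positive index 6 + (-4) = 2. lst[2] = 70.

70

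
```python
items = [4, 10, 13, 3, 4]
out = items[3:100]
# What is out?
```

items has length 5. The slice items[3:100] selects indices [3, 4] (3->3, 4->4), giving [3, 4].

[3, 4]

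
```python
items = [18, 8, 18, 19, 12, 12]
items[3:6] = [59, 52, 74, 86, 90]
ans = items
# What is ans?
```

items starts as [18, 8, 18, 19, 12, 12] (length 6). The slice items[3:6] covers indices [3, 4, 5] with values [19, 12, 12]. Replacing that slice with [59, 52, 74, 86, 90] (different length) produces [18, 8, 18, 59, 52, 74, 86, 90].

[18, 8, 18, 59, 52, 74, 86, 90]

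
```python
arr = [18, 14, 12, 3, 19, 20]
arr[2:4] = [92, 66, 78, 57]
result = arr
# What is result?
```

arr starts as [18, 14, 12, 3, 19, 20] (length 6). The slice arr[2:4] covers indices [2, 3] with values [12, 3]. Replacing that slice with [92, 66, 78, 57] (different length) produces [18, 14, 92, 66, 78, 57, 19, 20].

[18, 14, 92, 66, 78, 57, 19, 20]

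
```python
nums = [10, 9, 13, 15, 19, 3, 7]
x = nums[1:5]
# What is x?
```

nums has length 7. The slice nums[1:5] selects indices [1, 2, 3, 4] (1->9, 2->13, 3->15, 4->19), giving [9, 13, 15, 19].

[9, 13, 15, 19]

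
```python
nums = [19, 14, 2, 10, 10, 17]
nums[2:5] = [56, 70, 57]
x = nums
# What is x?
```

nums starts as [19, 14, 2, 10, 10, 17] (length 6). The slice nums[2:5] covers indices [2, 3, 4] with values [2, 10, 10]. Replacing that slice with [56, 70, 57] (same length) produces [19, 14, 56, 70, 57, 17].

[19, 14, 56, 70, 57, 17]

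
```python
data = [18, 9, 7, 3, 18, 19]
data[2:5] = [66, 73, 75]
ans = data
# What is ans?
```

data starts as [18, 9, 7, 3, 18, 19] (length 6). The slice data[2:5] covers indices [2, 3, 4] with values [7, 3, 18]. Replacing that slice with [66, 73, 75] (same length) produces [18, 9, 66, 73, 75, 19].

[18, 9, 66, 73, 75, 19]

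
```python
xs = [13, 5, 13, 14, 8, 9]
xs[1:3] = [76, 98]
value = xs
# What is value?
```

xs starts as [13, 5, 13, 14, 8, 9] (length 6). The slice xs[1:3] covers indices [1, 2] with values [5, 13]. Replacing that slice with [76, 98] (same length) produces [13, 76, 98, 14, 8, 9].

[13, 76, 98, 14, 8, 9]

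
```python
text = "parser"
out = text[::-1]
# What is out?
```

text has length 6. The slice text[::-1] selects indices [5, 4, 3, 2, 1, 0] (5->'r', 4->'e', 3->'s', 2->'r', 1->'a', 0->'p'), giving 'resrap'.

'resrap'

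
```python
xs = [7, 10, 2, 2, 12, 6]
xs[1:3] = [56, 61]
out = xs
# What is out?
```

xs starts as [7, 10, 2, 2, 12, 6] (length 6). The slice xs[1:3] covers indices [1, 2] with values [10, 2]. Replacing that slice with [56, 61] (same length) produces [7, 56, 61, 2, 12, 6].

[7, 56, 61, 2, 12, 6]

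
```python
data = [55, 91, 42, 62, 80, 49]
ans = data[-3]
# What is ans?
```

data has length 6. Negative index -3 maps to positive index 6 + (-3) = 3. data[3] = 62.

62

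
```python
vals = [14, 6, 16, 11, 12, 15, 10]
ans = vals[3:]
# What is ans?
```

vals has length 7. The slice vals[3:] selects indices [3, 4, 5, 6] (3->11, 4->12, 5->15, 6->10), giving [11, 12, 15, 10].

[11, 12, 15, 10]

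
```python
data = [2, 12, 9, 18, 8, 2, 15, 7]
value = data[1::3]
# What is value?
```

data has length 8. The slice data[1::3] selects indices [1, 4, 7] (1->12, 4->8, 7->7), giving [12, 8, 7].

[12, 8, 7]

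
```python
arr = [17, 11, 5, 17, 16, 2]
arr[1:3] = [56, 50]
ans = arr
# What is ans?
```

arr starts as [17, 11, 5, 17, 16, 2] (length 6). The slice arr[1:3] covers indices [1, 2] with values [11, 5]. Replacing that slice with [56, 50] (same length) produces [17, 56, 50, 17, 16, 2].

[17, 56, 50, 17, 16, 2]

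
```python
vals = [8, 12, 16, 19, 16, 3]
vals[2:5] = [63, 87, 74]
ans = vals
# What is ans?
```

vals starts as [8, 12, 16, 19, 16, 3] (length 6). The slice vals[2:5] covers indices [2, 3, 4] with values [16, 19, 16]. Replacing that slice with [63, 87, 74] (same length) produces [8, 12, 63, 87, 74, 3].

[8, 12, 63, 87, 74, 3]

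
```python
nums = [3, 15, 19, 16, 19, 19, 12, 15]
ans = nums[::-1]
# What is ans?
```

nums has length 8. The slice nums[::-1] selects indices [7, 6, 5, 4, 3, 2, 1, 0] (7->15, 6->12, 5->19, 4->19, 3->16, 2->19, 1->15, 0->3), giving [15, 12, 19, 19, 16, 19, 15, 3].

[15, 12, 19, 19, 16, 19, 15, 3]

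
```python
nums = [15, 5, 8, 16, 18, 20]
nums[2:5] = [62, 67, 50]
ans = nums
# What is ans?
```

nums starts as [15, 5, 8, 16, 18, 20] (length 6). The slice nums[2:5] covers indices [2, 3, 4] with values [8, 16, 18]. Replacing that slice with [62, 67, 50] (same length) produces [15, 5, 62, 67, 50, 20].

[15, 5, 62, 67, 50, 20]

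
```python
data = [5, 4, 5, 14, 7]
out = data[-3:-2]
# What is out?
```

data has length 5. The slice data[-3:-2] selects indices [2] (2->5), giving [5].

[5]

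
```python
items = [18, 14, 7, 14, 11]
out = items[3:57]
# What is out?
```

items has length 5. The slice items[3:57] selects indices [3, 4] (3->14, 4->11), giving [14, 11].

[14, 11]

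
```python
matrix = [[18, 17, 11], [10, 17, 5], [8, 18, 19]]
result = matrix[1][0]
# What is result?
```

matrix[1] = [10, 17, 5]. Taking column 0 of that row yields 10.

10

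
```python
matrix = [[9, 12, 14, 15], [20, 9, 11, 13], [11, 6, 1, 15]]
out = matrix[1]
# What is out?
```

matrix has 3 rows. Row 1 is [20, 9, 11, 13].

[20, 9, 11, 13]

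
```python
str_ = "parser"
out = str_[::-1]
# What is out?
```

str_ has length 6. The slice str_[::-1] selects indices [5, 4, 3, 2, 1, 0] (5->'r', 4->'e', 3->'s', 2->'r', 1->'a', 0->'p'), giving 'resrap'.

'resrap'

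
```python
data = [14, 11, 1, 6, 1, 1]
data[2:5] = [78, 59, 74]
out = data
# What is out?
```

data starts as [14, 11, 1, 6, 1, 1] (length 6). The slice data[2:5] covers indices [2, 3, 4] with values [1, 6, 1]. Replacing that slice with [78, 59, 74] (same length) produces [14, 11, 78, 59, 74, 1].

[14, 11, 78, 59, 74, 1]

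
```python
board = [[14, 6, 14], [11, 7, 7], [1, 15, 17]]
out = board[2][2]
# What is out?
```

board[2] = [1, 15, 17]. Taking column 2 of that row yields 17.

17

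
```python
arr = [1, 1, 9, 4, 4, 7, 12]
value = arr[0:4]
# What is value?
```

arr has length 7. The slice arr[0:4] selects indices [0, 1, 2, 3] (0->1, 1->1, 2->9, 3->4), giving [1, 1, 9, 4].

[1, 1, 9, 4]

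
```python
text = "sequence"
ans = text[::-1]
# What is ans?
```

text has length 8. The slice text[::-1] selects indices [7, 6, 5, 4, 3, 2, 1, 0] (7->'e', 6->'c', 5->'n', 4->'e', 3->'u', 2->'q', 1->'e', 0->'s'), giving 'ecneuqes'.

'ecneuqes'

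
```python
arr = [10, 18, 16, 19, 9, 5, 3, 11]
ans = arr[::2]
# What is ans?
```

arr has length 8. The slice arr[::2] selects indices [0, 2, 4, 6] (0->10, 2->16, 4->9, 6->3), giving [10, 16, 9, 3].

[10, 16, 9, 3]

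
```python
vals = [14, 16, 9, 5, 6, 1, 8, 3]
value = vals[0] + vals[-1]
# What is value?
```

vals has length 8. vals[0] = 14.
vals has length 8. Negative index -1 maps to positive index 8 + (-1) = 7. vals[7] = 3.
Sum: 14 + 3 = 17.

17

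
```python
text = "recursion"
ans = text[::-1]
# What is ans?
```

text has length 9. The slice text[::-1] selects indices [8, 7, 6, 5, 4, 3, 2, 1, 0] (8->'n', 7->'o', 6->'i', 5->'s', 4->'r', 3->'u', 2->'c', 1->'e', 0->'r'), giving 'noisrucer'.

'noisrucer'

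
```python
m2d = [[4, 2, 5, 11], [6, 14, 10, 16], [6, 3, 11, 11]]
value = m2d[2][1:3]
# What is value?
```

m2d[2] = [6, 3, 11, 11]. m2d[2] has length 4. The slice m2d[2][1:3] selects indices [1, 2] (1->3, 2->11), giving [3, 11].

[3, 11]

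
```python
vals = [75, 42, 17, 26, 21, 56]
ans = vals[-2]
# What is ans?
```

vals has length 6. Negative index -2 maps to positive index 6 + (-2) = 4. vals[4] = 21.

21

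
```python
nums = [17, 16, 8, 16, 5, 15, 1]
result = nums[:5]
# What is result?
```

nums has length 7. The slice nums[:5] selects indices [0, 1, 2, 3, 4] (0->17, 1->16, 2->8, 3->16, 4->5), giving [17, 16, 8, 16, 5].

[17, 16, 8, 16, 5]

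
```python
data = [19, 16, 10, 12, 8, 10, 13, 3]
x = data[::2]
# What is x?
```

data has length 8. The slice data[::2] selects indices [0, 2, 4, 6] (0->19, 2->10, 4->8, 6->13), giving [19, 10, 8, 13].

[19, 10, 8, 13]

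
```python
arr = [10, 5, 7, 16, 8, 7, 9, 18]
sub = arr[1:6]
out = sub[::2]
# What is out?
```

arr has length 8. The slice arr[1:6] selects indices [1, 2, 3, 4, 5] (1->5, 2->7, 3->16, 4->8, 5->7), giving [5, 7, 16, 8, 7]. So sub = [5, 7, 16, 8, 7]. sub has length 5. The slice sub[::2] selects indices [0, 2, 4] (0->5, 2->16, 4->7), giving [5, 16, 7].

[5, 16, 7]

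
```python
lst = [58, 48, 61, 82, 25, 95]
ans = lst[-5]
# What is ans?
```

lst has length 6. Negative index -5 maps to positive index 6 + (-5) = 1. lst[1] = 48.

48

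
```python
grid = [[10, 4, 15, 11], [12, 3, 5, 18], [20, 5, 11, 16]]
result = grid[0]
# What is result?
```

grid has 3 rows. Row 0 is [10, 4, 15, 11].

[10, 4, 15, 11]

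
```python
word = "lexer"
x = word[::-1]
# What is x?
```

word has length 5. The slice word[::-1] selects indices [4, 3, 2, 1, 0] (4->'r', 3->'e', 2->'x', 1->'e', 0->'l'), giving 'rexel'.

'rexel'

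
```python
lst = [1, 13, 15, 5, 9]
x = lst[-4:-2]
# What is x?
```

lst has length 5. The slice lst[-4:-2] selects indices [1, 2] (1->13, 2->15), giving [13, 15].

[13, 15]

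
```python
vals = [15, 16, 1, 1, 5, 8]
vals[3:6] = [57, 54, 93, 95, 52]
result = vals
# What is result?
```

vals starts as [15, 16, 1, 1, 5, 8] (length 6). The slice vals[3:6] covers indices [3, 4, 5] with values [1, 5, 8]. Replacing that slice with [57, 54, 93, 95, 52] (different length) produces [15, 16, 1, 57, 54, 93, 95, 52].

[15, 16, 1, 57, 54, 93, 95, 52]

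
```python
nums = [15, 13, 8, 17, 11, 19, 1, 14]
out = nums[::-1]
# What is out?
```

nums has length 8. The slice nums[::-1] selects indices [7, 6, 5, 4, 3, 2, 1, 0] (7->14, 6->1, 5->19, 4->11, 3->17, 2->8, 1->13, 0->15), giving [14, 1, 19, 11, 17, 8, 13, 15].

[14, 1, 19, 11, 17, 8, 13, 15]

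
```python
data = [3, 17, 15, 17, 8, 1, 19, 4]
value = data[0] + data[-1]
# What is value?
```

data has length 8. data[0] = 3.
data has length 8. Negative index -1 maps to positive index 8 + (-1) = 7. data[7] = 4.
Sum: 3 + 4 = 7.

7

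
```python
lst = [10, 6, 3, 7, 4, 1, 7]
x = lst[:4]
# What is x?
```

lst has length 7. The slice lst[:4] selects indices [0, 1, 2, 3] (0->10, 1->6, 2->3, 3->7), giving [10, 6, 3, 7].

[10, 6, 3, 7]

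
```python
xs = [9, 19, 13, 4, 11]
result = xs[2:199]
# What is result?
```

xs has length 5. The slice xs[2:199] selects indices [2, 3, 4] (2->13, 3->4, 4->11), giving [13, 4, 11].

[13, 4, 11]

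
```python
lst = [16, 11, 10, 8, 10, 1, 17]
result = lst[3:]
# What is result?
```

lst has length 7. The slice lst[3:] selects indices [3, 4, 5, 6] (3->8, 4->10, 5->1, 6->17), giving [8, 10, 1, 17].

[8, 10, 1, 17]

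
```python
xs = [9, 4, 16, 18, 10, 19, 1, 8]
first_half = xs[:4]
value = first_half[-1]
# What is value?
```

xs has length 8. The slice xs[:4] selects indices [0, 1, 2, 3] (0->9, 1->4, 2->16, 3->18), giving [9, 4, 16, 18]. So first_half = [9, 4, 16, 18]. Then first_half[-1] = 18.

18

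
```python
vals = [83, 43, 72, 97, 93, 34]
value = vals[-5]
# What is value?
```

vals has length 6. Negative index -5 maps to positive index 6 + (-5) = 1. vals[1] = 43.

43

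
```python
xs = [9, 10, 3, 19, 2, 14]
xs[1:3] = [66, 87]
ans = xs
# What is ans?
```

xs starts as [9, 10, 3, 19, 2, 14] (length 6). The slice xs[1:3] covers indices [1, 2] with values [10, 3]. Replacing that slice with [66, 87] (same length) produces [9, 66, 87, 19, 2, 14].

[9, 66, 87, 19, 2, 14]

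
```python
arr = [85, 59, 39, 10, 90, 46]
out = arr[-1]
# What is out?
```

arr has length 6. Negative index -1 maps to positive index 6 + (-1) = 5. arr[5] = 46.

46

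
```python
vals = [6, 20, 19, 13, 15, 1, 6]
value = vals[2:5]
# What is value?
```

vals has length 7. The slice vals[2:5] selects indices [2, 3, 4] (2->19, 3->13, 4->15), giving [19, 13, 15].

[19, 13, 15]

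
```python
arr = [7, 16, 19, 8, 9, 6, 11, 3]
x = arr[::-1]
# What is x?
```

arr has length 8. The slice arr[::-1] selects indices [7, 6, 5, 4, 3, 2, 1, 0] (7->3, 6->11, 5->6, 4->9, 3->8, 2->19, 1->16, 0->7), giving [3, 11, 6, 9, 8, 19, 16, 7].

[3, 11, 6, 9, 8, 19, 16, 7]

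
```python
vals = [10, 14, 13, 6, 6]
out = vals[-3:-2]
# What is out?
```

vals has length 5. The slice vals[-3:-2] selects indices [2] (2->13), giving [13].

[13]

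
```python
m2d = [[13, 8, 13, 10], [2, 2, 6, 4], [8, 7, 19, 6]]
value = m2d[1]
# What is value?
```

m2d has 3 rows. Row 1 is [2, 2, 6, 4].

[2, 2, 6, 4]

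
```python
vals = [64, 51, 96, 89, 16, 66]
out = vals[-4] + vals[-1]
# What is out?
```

vals has length 6. Negative index -4 maps to positive index 6 + (-4) = 2. vals[2] = 96.
vals has length 6. Negative index -1 maps to positive index 6 + (-1) = 5. vals[5] = 66.
Sum: 96 + 66 = 162.

162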